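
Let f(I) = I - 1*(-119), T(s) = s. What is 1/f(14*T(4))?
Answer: 1/175 ≈ 0.0057143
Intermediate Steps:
f(I) = 119 + I (f(I) = I + 119 = 119 + I)
1/f(14*T(4)) = 1/(119 + 14*4) = 1/(119 + 56) = 1/175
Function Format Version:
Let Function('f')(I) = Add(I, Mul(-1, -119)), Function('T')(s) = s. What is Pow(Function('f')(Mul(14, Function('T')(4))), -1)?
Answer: Rational(1, 175) ≈ 0.0057143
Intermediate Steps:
Function('f')(I) = Add(119, I) (Function('f')(I) = Add(I, 119) = Add(119, I))
Pow(Function('f')(Mul(14, Function('T')(4))), -1) = Pow(Add(119, Mul(14, 4)), -1) = Pow(Add(119, 56), -1) = Pow(175, -1) = Rational(1, 175)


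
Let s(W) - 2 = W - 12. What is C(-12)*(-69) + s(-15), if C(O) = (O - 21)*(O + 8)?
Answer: -9133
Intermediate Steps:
s(W) = -10 + W (s(W) = 2 + (W - 12) = 2 + (-12 + W) = -10 + W)
C(O) = (-21 + O)*(8 + O)
C(-12)*(-69) + s(-15) = (-168 + (-12)² - 13*(-12))*(-69) + (-10 - 15) = (-168 + 144 + 156)*(-69) - 25 = 132*(-69) - 25 = -9108 - 25 = -9133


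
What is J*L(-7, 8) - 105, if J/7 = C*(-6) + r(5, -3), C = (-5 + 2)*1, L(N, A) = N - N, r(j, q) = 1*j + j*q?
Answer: -105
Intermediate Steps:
r(j, q) = j + j*q
L(N, A) = 0
C = -3 (C = -3*1 = -3)
J = 56 (J = 7*(-3*(-6) + 5*(1 - 3)) = 7*(18 + 5*(-2)) = 7*(18 - 10) = 7*8 = 56)
J*L(-7, 8) - 105 = 56*0 - 105 = 0 - 105 = -105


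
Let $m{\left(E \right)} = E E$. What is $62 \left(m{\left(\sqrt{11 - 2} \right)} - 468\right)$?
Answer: $-28458$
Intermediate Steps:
$m{\left(E \right)} = E^{2}$
$62 \left(m{\left(\sqrt{11 - 2} \right)} - 468\right) = 62 \left(\left(\sqrt{11 - 2}\right)^{2} - 468\right) = 62 \left(\left(\sqrt{9}\right)^{2} - 468\right) = 62 \left(3^{2} - 468\right) = 62 \left(9 - 468\right) = 62 \left(-459\right) = -28458$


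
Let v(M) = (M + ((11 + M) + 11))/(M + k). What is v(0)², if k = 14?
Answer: 121/49 ≈ 2.4694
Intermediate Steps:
v(M) = (22 + 2*M)/(14 + M) (v(M) = (M + ((11 + M) + 11))/(M + 14) = (M + (22 + M))/(14 + M) = (22 + 2*M)/(14 + M))
v(0)² = (2*(11 + 0)/(14 + 0))² = (2*11/14)² = (2*(1/14)*11)² = (11/7)² = 121/49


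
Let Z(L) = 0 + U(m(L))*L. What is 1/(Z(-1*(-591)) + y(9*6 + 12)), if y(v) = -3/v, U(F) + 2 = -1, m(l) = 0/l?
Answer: -22/39007 ≈ -0.00056400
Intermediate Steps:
m(l) = 0
U(F) = -3 (U(F) = -2 - 1 = -3)
Z(L) = -3*L (Z(L) = 0 - 3*L = -3*L)
1/(Z(-1*(-591)) + y(9*6 + 12)) = 1/(-(-3)*(-591) - 3/(9*6 + 12)) = 1/(-3*591 - 3/(54 + 12)) = 1/(-1773 - 3/66) = 1/(-1773 - 3*1/66) = 1/(-1773 - 1/22) = 1/(-39007/22) = -22/39007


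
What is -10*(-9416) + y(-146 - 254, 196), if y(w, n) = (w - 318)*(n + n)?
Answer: -187296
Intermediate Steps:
y(w, n) = 2*n*(-318 + w) (y(w, n) = (-318 + w)*(2*n) = 2*n*(-318 + w))
-10*(-9416) + y(-146 - 254, 196) = -10*(-9416) + 2*196*(-318 + (-146 - 254)) = 94160 + 2*196*(-318 - 400) = 94160 + 2*196*(-718) = 94160 - 281456 = -187296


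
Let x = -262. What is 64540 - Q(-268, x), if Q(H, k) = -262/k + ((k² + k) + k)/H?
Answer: 4341143/67 ≈ 64793.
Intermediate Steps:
Q(H, k) = -262/k + (k² + 2*k)/H (Q(H, k) = -262/k + ((k + k²) + k)/H = -262/k + (k² + 2*k)/H)
64540 - Q(-268, x) = 64540 - (-262*(-268) + (-262)²*(2 - 262))/((-268)*(-262)) = 64540 - (-1)*(-1)*(70216 + 68644*(-260))/(268*262) = 64540 - (-1)*(-1)*(70216 - 17847440)/(268*262) = 64540 - (-1)*(-1)*(-17777224)/(268*262) = 64540 - 1*(-16963/67) = 64540 + 16963/67 = 4341143/67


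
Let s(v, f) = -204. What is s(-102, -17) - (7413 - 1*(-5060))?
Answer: -12677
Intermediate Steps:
s(-102, -17) - (7413 - 1*(-5060)) = -204 - (7413 - 1*(-5060)) = -204 - (7413 + 5060) = -204 - 1*12473 = -204 - 12473 = -12677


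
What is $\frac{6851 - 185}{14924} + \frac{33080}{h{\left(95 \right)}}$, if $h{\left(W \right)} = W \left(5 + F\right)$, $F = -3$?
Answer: $\frac{24747623}{141778} \approx 174.55$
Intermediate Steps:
$h{\left(W \right)} = 2 W$ ($h{\left(W \right)} = W \left(5 - 3\right) = W 2 = 2 W$)
$\frac{6851 - 185}{14924} + \frac{33080}{h{\left(95 \right)}} = \frac{6851 - 185}{14924} + \frac{33080}{2 \cdot 95} = 6666 \cdot \frac{1}{14924} + \frac{33080}{190} = \frac{3333}{7462} + 33080 \cdot \frac{1}{190} = \frac{3333}{7462} + \frac{3308}{19} = \frac{24747623}{141778}$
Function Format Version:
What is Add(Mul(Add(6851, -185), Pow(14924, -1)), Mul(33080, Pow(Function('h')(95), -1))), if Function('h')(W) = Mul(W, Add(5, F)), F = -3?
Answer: Rational(24747623, 141778) ≈ 174.55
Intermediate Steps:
Function('h')(W) = Mul(2, W) (Function('h')(W) = Mul(W, Add(5, -3)) = Mul(W, 2) = Mul(2, W))
Add(Mul(Add(6851, -185), Pow(14924, -1)), Mul(33080, Pow(Function('h')(95), -1))) = Add(Mul(Add(6851, -185), Pow(14924, -1)), Mul(33080, Pow(Mul(2, 95), -1))) = Add(Mul(6666, Rational(1, 14924)), Mul(33080, Pow(190, -1))) = Add(Rational(3333, 7462), Mul(33080, Rational(1, 190))) = Add(Rational(3333, 7462), Rational(3308, 19)) = Rational(24747623, 141778)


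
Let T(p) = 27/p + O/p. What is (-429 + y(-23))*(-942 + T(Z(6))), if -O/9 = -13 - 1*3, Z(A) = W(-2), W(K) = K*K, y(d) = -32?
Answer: 1658217/4 ≈ 4.1455e+5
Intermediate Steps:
W(K) = K²
Z(A) = 4 (Z(A) = (-2)² = 4)
O = 144 (O = -9*(-13 - 1*3) = -9*(-13 - 3) = -9*(-16) = 144)
T(p) = 171/p (T(p) = 27/p + 144/p = 171/p)
(-429 + y(-23))*(-942 + T(Z(6))) = (-429 - 32)*(-942 + 171/4) = -461*(-942 + 171*(¼)) = -461*(-942 + 171/4) = -461*(-3597/4) = 1658217/4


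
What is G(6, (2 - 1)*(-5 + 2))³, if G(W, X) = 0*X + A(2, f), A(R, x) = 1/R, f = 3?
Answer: ⅛ ≈ 0.12500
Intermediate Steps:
G(W, X) = ½ (G(W, X) = 0*X + 1/2 = 0 + ½ = ½)
G(6, (2 - 1)*(-5 + 2))³ = (½)³ = ⅛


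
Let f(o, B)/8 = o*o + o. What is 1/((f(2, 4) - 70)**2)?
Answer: 1/484 ≈ 0.0020661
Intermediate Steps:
f(o, B) = 8*o + 8*o**2 (f(o, B) = 8*(o*o + o) = 8*(o**2 + o) = 8*(o + o**2) = 8*o + 8*o**2)
1/((f(2, 4) - 70)**2) = 1/((8*2*(1 + 2) - 70)**2) = 1/((8*2*3 - 70)**2) = 1/((48 - 70)**2) = 1/((-22)**2) = 1/484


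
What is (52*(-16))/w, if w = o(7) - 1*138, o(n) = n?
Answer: 832/131 ≈ 6.3511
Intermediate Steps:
w = -131 (w = 7 - 1*138 = 7 - 138 = -131)
(52*(-16))/w = (52*(-16))/(-131) = -832*(-1/131) = 832/131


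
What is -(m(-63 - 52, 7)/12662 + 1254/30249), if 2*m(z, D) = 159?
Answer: -12188629/255341892 ≈ -0.047735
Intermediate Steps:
m(z, D) = 159/2 (m(z, D) = (1/2)*159 = 159/2)
-(m(-63 - 52, 7)/12662 + 1254/30249) = -((159/2)/12662 + 1254/30249) = -((159/2)*(1/12662) + 1254*(1/30249)) = -(159/25324 + 418/10083) = -1*12188629/255341892 = -12188629/255341892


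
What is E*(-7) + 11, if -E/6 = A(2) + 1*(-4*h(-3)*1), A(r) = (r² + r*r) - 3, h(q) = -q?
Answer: -283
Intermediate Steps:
A(r) = -3 + 2*r² (A(r) = (r² + r²) - 3 = 2*r² - 3 = -3 + 2*r²)
E = 42 (E = -6*((-3 + 2*2²) + 1*(-(-4)*(-3)*1)) = -6*((-3 + 2*4) + 1*(-4*3*1)) = -6*((-3 + 8) + 1*(-12*1)) = -6*(5 + 1*(-12)) = -6*(5 - 12) = -6*(-7) = 42)
E*(-7) + 11 = 42*(-7) + 11 = -294 + 11 = -283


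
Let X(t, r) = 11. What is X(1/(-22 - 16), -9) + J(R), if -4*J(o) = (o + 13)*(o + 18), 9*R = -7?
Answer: -6743/162 ≈ -41.623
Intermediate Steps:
R = -7/9 (R = (⅑)*(-7) = -7/9 ≈ -0.77778)
J(o) = -(13 + o)*(18 + o)/4 (J(o) = -(o + 13)*(o + 18)/4 = -(13 + o)*(18 + o)/4)
X(1/(-22 - 16), -9) + J(R) = 11 + (-117/2 - 31/4*(-7/9) - (-7/9)²/4) = 11 + (-117/2 + 217/36 - ¼*49/81) = 11 + (-117/2 + 217/36 - 49/324) = 11 - 8525/162 = -6743/162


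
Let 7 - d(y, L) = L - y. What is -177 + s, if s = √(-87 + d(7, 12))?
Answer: -177 + I*√85 ≈ -177.0 + 9.2195*I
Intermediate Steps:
d(y, L) = 7 + y - L (d(y, L) = 7 - (L - y) = 7 + (y - L) = 7 + y - L)
s = I*√85 (s = √(-87 + (7 + 7 - 1*12)) = √(-87 + (7 + 7 - 12)) = √(-87 + 2) = √(-85) = I*√85 ≈ 9.2195*I)
-177 + s = -177 + I*√85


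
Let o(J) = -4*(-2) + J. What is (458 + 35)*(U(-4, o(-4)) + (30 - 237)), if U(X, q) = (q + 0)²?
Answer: -94163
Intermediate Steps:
o(J) = 8 + J
U(X, q) = q²
(458 + 35)*(U(-4, o(-4)) + (30 - 237)) = (458 + 35)*((8 - 4)² + (30 - 237)) = 493*(4² - 207) = 493*(16 - 207) = 493*(-191) = -94163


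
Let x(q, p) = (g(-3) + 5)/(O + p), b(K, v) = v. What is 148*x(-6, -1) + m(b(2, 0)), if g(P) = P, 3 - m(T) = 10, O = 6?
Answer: 261/5 ≈ 52.200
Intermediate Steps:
m(T) = -7 (m(T) = 3 - 1*10 = 3 - 10 = -7)
x(q, p) = 2/(6 + p) (x(q, p) = (-3 + 5)/(6 + p) = 2/(6 + p))
148*x(-6, -1) + m(b(2, 0)) = 148*(2/(6 - 1)) - 7 = 148*(2/5) - 7 = 296/5 - 7 = 261/5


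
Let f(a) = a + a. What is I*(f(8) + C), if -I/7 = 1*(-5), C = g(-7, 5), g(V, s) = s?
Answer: 735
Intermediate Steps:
C = 5
f(a) = 2*a
I = 35 (I = -7*(-5) = 35)
I*(f(8) + C) = 35*(2*8 + 5) = 35*(16 + 5) = 35*21 = 735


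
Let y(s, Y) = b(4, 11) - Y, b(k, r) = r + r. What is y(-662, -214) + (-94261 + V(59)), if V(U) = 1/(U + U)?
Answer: -11094949/118 ≈ -94025.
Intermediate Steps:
b(k, r) = 2*r
V(U) = 1/(2*U)
y(s, Y) = 22 - Y (y(s, Y) = 2*11 - Y = 22 - Y)
y(-662, -214) + (-94261 + V(59)) = (22 - 1*(-214)) + (-94261 + (1/2)/59) = (22 + 214) + (-94261 + (1/2)*(1/59)) = 236 + (-94261 + 1/118) = 236 - 11122797/118 = -11094949/118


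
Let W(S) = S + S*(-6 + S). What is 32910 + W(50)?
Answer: 35160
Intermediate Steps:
32910 + W(50) = 32910 + 50*(-5 + 50) = 32910 + 50*45 = 32910 + 2250 = 35160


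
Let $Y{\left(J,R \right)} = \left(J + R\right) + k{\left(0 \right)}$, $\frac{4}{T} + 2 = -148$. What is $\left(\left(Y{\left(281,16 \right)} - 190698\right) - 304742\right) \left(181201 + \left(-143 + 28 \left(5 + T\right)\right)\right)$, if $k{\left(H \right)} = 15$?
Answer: $- \frac{6728687523632}{75} \approx -8.9716 \cdot 10^{10}$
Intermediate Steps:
$T = - \frac{2}{75}$ ($T = \frac{4}{-2 - 148} = \frac{4}{-150} = 4 \left(- \frac{1}{150}\right) = - \frac{2}{75} \approx -0.026667$)
$Y{\left(J,R \right)} = 15 + J + R$ ($Y{\left(J,R \right)} = \left(J + R\right) + 15 = 15 + J + R$)
$\left(\left(Y{\left(281,16 \right)} - 190698\right) - 304742\right) \left(181201 + \left(-143 + 28 \left(5 + T\right)\right)\right) = \left(\left(\left(15 + 281 + 16\right) - 190698\right) - 304742\right) \left(181201 - \left(143 - 28 \left(5 - \frac{2}{75}\right)\right)\right) = \left(\left(312 - 190698\right) - 304742\right) \left(181201 + \left(-143 + 28 \cdot \frac{373}{75}\right)\right) = \left(-190386 - 304742\right) \left(181201 + \left(-143 + \frac{10444}{75}\right)\right) = - 495128 \left(181201 - \frac{281}{75}\right) = \left(-495128\right) \frac{13589794}{75} = - \frac{6728687523632}{75}$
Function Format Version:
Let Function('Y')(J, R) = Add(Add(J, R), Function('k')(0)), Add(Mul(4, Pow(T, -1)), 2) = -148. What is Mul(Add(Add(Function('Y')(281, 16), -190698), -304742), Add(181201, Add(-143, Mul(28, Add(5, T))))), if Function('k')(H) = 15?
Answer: Rational(-6728687523632, 75) ≈ -8.9716e+10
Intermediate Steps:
T = Rational(-2, 75) (T = Mul(4, Pow(Add(-2, -148), -1)) = Mul(4, Pow(-150, -1)) = Mul(4, Rational(-1, 150)) = Rational(-2, 75) ≈ -0.026667)
Function('Y')(J, R) = Add(15, J, R) (Function('Y')(J, R) = Add(Add(J, R), 15) = Add(15, J, R))
Mul(Add(Add(Function('Y')(281, 16), -190698), -304742), Add(181201, Add(-143, Mul(28, Add(5, T))))) = Mul(Add(Add(Add(15, 281, 16), -190698), -304742), Add(181201, Add(-143, Mul(28, Add(5, Rational(-2, 75)))))) = Mul(Add(Add(312, -190698), -304742), Add(181201, Add(-143, Mul(28, Rational(373, 75))))) = Mul(Add(-190386, -304742), Add(181201, Add(-143, Rational(10444, 75)))) = Mul(-495128, Add(181201, Rational(-281, 75))) = Mul(-495128, Rational(13589794, 75)) = Rational(-6728687523632, 75)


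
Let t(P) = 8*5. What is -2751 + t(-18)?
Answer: -2711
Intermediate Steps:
t(P) = 40
-2751 + t(-18) = -2751 + 40 = -2711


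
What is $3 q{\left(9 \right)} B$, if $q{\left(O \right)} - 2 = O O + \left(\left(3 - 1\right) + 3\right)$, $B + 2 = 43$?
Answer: $10824$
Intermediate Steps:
$B = 41$ ($B = -2 + 43 = 41$)
$q{\left(O \right)} = 7 + O^{2}$ ($q{\left(O \right)} = 2 + \left(O O + \left(\left(3 - 1\right) + 3\right)\right) = 2 + \left(O^{2} + \left(2 + 3\right)\right) = 2 + \left(O^{2} + 5\right) = 2 + \left(5 + O^{2}\right) = 7 + O^{2}$)
$3 q{\left(9 \right)} B = 3 \left(7 + 9^{2}\right) 41 = 3 \left(7 + 81\right) 41 = 3 \cdot 88 \cdot 41 = 264 \cdot 41 = 10824$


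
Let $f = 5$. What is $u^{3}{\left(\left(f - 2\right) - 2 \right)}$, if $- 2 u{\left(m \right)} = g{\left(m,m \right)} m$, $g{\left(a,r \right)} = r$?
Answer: $- \frac{1}{8} \approx -0.125$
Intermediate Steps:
$u{\left(m \right)} = - \frac{m^{2}}{2}$ ($u{\left(m \right)} = - \frac{m m}{2} = - \frac{m^{2}}{2}$)
$u^{3}{\left(\left(f - 2\right) - 2 \right)} = \left(- \frac{\left(\left(5 - 2\right) - 2\right)^{2}}{2}\right)^{3} = \left(- \frac{\left(3 - 2\right)^{2}}{2}\right)^{3} = \left(- \frac{1^{2}}{2}\right)^{3} = \left(\left(- \frac{1}{2}\right) 1\right)^{3} = \left(- \frac{1}{2}\right)^{3} = - \frac{1}{8}$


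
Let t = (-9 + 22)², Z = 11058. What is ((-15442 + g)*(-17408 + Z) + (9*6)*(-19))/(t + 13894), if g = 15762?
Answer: -49586/343 ≈ -144.57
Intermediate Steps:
t = 169 (t = 13² = 169)
((-15442 + g)*(-17408 + Z) + (9*6)*(-19))/(t + 13894) = ((-15442 + 15762)*(-17408 + 11058) + (9*6)*(-19))/(169 + 13894) = (320*(-6350) + 54*(-19))/14063 = (-2032000 - 1026)*(1/14063) = -2033026*1/14063 = -49586/343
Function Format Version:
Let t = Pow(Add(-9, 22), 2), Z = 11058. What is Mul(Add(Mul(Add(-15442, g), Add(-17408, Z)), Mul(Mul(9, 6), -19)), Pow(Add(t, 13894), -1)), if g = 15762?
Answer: Rational(-49586, 343) ≈ -144.57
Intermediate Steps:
t = 169 (t = Pow(13, 2) = 169)
Mul(Add(Mul(Add(-15442, g), Add(-17408, Z)), Mul(Mul(9, 6), -19)), Pow(Add(t, 13894), -1)) = Mul(Add(Mul(Add(-15442, 15762), Add(-17408, 11058)), Mul(Mul(9, 6), -19)), Pow(Add(169, 13894), -1)) = Mul(Add(Mul(320, -6350), Mul(54, -19)), Pow(14063, -1)) = Mul(Add(-2032000, -1026), Rational(1, 14063)) = Mul(-2033026, Rational(1, 14063)) = Rational(-49586, 343)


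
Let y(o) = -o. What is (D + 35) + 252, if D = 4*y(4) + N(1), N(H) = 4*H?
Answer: 275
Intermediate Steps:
D = -12 (D = 4*(-1*4) + 4*1 = 4*(-4) + 4 = -16 + 4 = -12)
(D + 35) + 252 = (-12 + 35) + 252 = 23 + 252 = 275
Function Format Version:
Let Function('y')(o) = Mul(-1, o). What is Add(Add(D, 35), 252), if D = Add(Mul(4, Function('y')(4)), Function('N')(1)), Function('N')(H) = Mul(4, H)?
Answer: 275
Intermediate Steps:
D = -12 (D = Add(Mul(4, Mul(-1, 4)), Mul(4, 1)) = Add(Mul(4, -4), 4) = Add(-16, 4) = -12)
Add(Add(D, 35), 252) = Add(Add(-12, 35), 252) = Add(23, 252) = 275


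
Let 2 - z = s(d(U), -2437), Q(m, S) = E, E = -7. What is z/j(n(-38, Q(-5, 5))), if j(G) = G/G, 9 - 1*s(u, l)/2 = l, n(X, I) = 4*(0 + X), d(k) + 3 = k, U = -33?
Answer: -4890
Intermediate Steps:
Q(m, S) = -7
d(k) = -3 + k
n(X, I) = 4*X
s(u, l) = 18 - 2*l
z = -4890 (z = 2 - (18 - 2*(-2437)) = 2 - (18 + 4874) = 2 - 1*4892 = 2 - 4892 = -4890)
j(G) = 1
z/j(n(-38, Q(-5, 5))) = -4890/1 = -4890*1 = -4890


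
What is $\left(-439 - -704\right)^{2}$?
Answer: $70225$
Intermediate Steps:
$\left(-439 - -704\right)^{2} = \left(-439 + 704\right)^{2} = 265^{2} = 70225$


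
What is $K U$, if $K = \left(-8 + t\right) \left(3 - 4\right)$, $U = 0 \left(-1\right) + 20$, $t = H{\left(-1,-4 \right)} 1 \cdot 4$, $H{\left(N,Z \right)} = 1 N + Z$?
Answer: $560$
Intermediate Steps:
$H{\left(N,Z \right)} = N + Z$
$t = -20$ ($t = \left(-1 - 4\right) 1 \cdot 4 = \left(-5\right) 1 \cdot 4 = \left(-5\right) 4 = -20$)
$U = 20$ ($U = 0 + 20 = 20$)
$K = 28$ ($K = \left(-8 - 20\right) \left(3 - 4\right) = \left(-28\right) \left(-1\right) = 28$)
$K U = 28 \cdot 20 = 560$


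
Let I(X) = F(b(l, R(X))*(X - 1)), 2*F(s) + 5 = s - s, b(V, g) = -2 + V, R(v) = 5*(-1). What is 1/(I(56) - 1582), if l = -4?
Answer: -2/3169 ≈ -0.00063111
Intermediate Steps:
R(v) = -5
F(s) = -5/2 (F(s) = -5/2 + (s - s)/2 = -5/2 + (½)*0 = -5/2 + 0 = -5/2)
I(X) = -5/2
1/(I(56) - 1582) = 1/(-5/2 - 1582) = 1/(-3169/2) = -2/3169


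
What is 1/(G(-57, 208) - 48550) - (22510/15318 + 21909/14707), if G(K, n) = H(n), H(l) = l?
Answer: -767327147285/259299381726 ≈ -2.9592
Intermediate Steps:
G(K, n) = n
1/(G(-57, 208) - 48550) - (22510/15318 + 21909/14707) = 1/(208 - 48550) - (22510/15318 + 21909/14707) = 1/(-48342) - (22510*(1/15318) + 21909*(1/14707)) = -1/48342 - (11255/7659 + 21909/14707) = -1/48342 - 1*333328316/112640913 = -1/48342 - 333328316/112640913 = -767327147285/259299381726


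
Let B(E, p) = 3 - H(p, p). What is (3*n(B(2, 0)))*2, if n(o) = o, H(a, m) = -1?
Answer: 24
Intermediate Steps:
B(E, p) = 4 (B(E, p) = 3 - 1*(-1) = 3 + 1 = 4)
(3*n(B(2, 0)))*2 = (3*4)*2 = 12*2 = 24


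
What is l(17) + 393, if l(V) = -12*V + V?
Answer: 206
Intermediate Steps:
l(V) = -11*V
l(17) + 393 = -11*17 + 393 = -187 + 393 = 206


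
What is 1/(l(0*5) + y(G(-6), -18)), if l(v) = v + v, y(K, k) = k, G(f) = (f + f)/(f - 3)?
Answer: -1/18 ≈ -0.055556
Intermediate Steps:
G(f) = 2*f/(-3 + f) (G(f) = (2*f)/(-3 + f) = 2*f/(-3 + f))
l(v) = 2*v
1/(l(0*5) + y(G(-6), -18)) = 1/(2*(0*5) - 18) = 1/(2*0 - 18) = 1/(0 - 18) = 1/(-18) = -1/18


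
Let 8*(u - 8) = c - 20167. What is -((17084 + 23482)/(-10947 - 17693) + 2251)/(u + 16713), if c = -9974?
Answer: -32214037/185492330 ≈ -0.17367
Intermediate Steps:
u = -30077/8 (u = 8 + (-9974 - 20167)/8 = 8 + (⅛)*(-30141) = 8 - 30141/8 = -30077/8 ≈ -3759.6)
-((17084 + 23482)/(-10947 - 17693) + 2251)/(u + 16713) = -((17084 + 23482)/(-10947 - 17693) + 2251)/(-30077/8 + 16713) = -(40566/(-28640) + 2251)/103627/8 = -(40566*(-1/28640) + 2251)*8/103627 = -(-20283/14320 + 2251)*8/103627 = -32214037*8/(14320*103627) = -1*32214037/185492330 = -32214037/185492330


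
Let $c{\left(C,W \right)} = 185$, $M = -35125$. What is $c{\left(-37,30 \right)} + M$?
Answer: $-34940$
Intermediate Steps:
$c{\left(-37,30 \right)} + M = 185 - 35125 = -34940$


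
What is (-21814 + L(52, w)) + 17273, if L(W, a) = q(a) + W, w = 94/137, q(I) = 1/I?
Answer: -421829/94 ≈ -4487.5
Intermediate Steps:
w = 94/137 (w = 94*(1/137) = 94/137 ≈ 0.68613)
L(W, a) = W + 1/a (L(W, a) = 1/a + W = W + 1/a)
(-21814 + L(52, w)) + 17273 = (-21814 + (52 + 1/(94/137))) + 17273 = (-21814 + (52 + 137/94)) + 17273 = (-21814 + 5025/94) + 17273 = -2045491/94 + 17273 = -421829/94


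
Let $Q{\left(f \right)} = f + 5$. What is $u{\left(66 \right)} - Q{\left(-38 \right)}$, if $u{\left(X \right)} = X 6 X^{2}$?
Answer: $1725009$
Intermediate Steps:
$Q{\left(f \right)} = 5 + f$
$u{\left(X \right)} = 6 X^{3}$ ($u{\left(X \right)} = 6 X X^{2} = 6 X^{3}$)
$u{\left(66 \right)} - Q{\left(-38 \right)} = 6 \cdot 66^{3} - \left(5 - 38\right) = 6 \cdot 287496 - -33 = 1724976 + 33 = 1725009$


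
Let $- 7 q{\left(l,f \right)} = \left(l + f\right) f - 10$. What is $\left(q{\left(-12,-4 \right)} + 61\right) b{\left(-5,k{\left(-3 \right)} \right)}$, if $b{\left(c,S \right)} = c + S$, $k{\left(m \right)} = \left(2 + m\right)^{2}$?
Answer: $- \frac{1492}{7} \approx -213.14$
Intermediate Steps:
$b{\left(c,S \right)} = S + c$
$q{\left(l,f \right)} = \frac{10}{7} - \frac{f \left(f + l\right)}{7}$ ($q{\left(l,f \right)} = - \frac{\left(l + f\right) f - 10}{7} = - \frac{\left(f + l\right) f - 10}{7} = - \frac{f \left(f + l\right) - 10}{7} = - \frac{-10 + f \left(f + l\right)}{7} = \frac{10}{7} - \frac{f \left(f + l\right)}{7}$)
$\left(q{\left(-12,-4 \right)} + 61\right) b{\left(-5,k{\left(-3 \right)} \right)} = \left(\left(\frac{10}{7} - \frac{\left(-4\right)^{2}}{7} - \left(- \frac{4}{7}\right) \left(-12\right)\right) + 61\right) \left(\left(2 - 3\right)^{2} - 5\right) = \left(\left(\frac{10}{7} - \frac{16}{7} - \frac{48}{7}\right) + 61\right) \left(\left(-1\right)^{2} - 5\right) = \left(\left(\frac{10}{7} - \frac{16}{7} - \frac{48}{7}\right) + 61\right) \left(1 - 5\right) = \left(- \frac{54}{7} + 61\right) \left(-4\right) = \frac{373}{7} \left(-4\right) = - \frac{1492}{7}$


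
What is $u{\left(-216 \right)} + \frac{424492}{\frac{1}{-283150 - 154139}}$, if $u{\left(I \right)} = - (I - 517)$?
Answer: $-185625681455$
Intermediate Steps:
$u{\left(I \right)} = 517 - I$ ($u{\left(I \right)} = - (-517 + I) = 517 - I$)
$u{\left(-216 \right)} + \frac{424492}{\frac{1}{-283150 - 154139}} = \left(517 - -216\right) + \frac{424492}{\frac{1}{-283150 - 154139}} = \left(517 + 216\right) + \frac{424492}{\frac{1}{-437289}} = 733 + \frac{424492}{- \frac{1}{437289}} = 733 + 424492 \left(-437289\right) = 733 - 185625682188 = -185625681455$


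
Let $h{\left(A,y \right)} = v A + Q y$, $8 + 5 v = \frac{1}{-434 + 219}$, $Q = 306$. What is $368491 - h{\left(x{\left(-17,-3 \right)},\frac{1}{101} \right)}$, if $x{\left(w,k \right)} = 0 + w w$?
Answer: $\frac{40058815644}{108575} \approx 3.6895 \cdot 10^{5}$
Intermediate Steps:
$x{\left(w,k \right)} = w^{2}$ ($x{\left(w,k \right)} = 0 + w^{2} = w^{2}$)
$v = - \frac{1721}{1075}$ ($v = - \frac{8}{5} + \frac{1}{5 \left(-434 + 219\right)} = - \frac{8}{5} + \frac{1}{5 \left(-215\right)} = - \frac{8}{5} + \frac{1}{5} \left(- \frac{1}{215}\right) = - \frac{8}{5} - \frac{1}{1075} = - \frac{1721}{1075} \approx -1.6009$)
$h{\left(A,y \right)} = 306 y - \frac{1721 A}{1075}$ ($h{\left(A,y \right)} = - \frac{1721 A}{1075} + 306 y = 306 y - \frac{1721 A}{1075}$)
$368491 - h{\left(x{\left(-17,-3 \right)},\frac{1}{101} \right)} = 368491 - \left(\frac{306}{101} - \frac{1721 \left(-17\right)^{2}}{1075}\right) = 368491 - \left(306 \cdot \frac{1}{101} - \frac{497369}{1075}\right) = 368491 - \left(\frac{306}{101} - \frac{497369}{1075}\right) = 368491 - - \frac{49905319}{108575} = 368491 + \frac{49905319}{108575} = \frac{40058815644}{108575}$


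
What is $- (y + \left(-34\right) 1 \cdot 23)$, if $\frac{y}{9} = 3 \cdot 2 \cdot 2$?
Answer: $674$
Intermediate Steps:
$y = 108$ ($y = 9 \cdot 3 \cdot 2 \cdot 2 = 9 \cdot 6 \cdot 2 = 9 \cdot 12 = 108$)
$- (y + \left(-34\right) 1 \cdot 23) = - (108 + \left(-34\right) 1 \cdot 23) = - (108 - 782) = \left(-1\right) \left(-674\right) = 674$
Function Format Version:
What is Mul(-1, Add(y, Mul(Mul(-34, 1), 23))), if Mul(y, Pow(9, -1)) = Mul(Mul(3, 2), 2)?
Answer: 674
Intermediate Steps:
y = 108 (y = Mul(9, Mul(Mul(3, 2), 2)) = Mul(9, Mul(6, 2)) = Mul(9, 12) = 108)
Mul(-1, Add(y, Mul(Mul(-34, 1), 23))) = Mul(-1, Add(108, Mul(Mul(-34, 1), 23))) = Mul(-1, Add(108, Mul(-34, 23))) = Mul(-1, Add(108, -782)) = Mul(-1, -674) = 674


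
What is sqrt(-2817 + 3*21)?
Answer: 9*I*sqrt(34) ≈ 52.479*I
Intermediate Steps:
sqrt(-2817 + 3*21) = sqrt(-2817 + 63) = sqrt(-2754) = 9*I*sqrt(34)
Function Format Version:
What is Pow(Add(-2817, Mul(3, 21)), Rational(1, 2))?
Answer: Mul(9, I, Pow(34, Rational(1, 2))) ≈ Mul(52.479, I)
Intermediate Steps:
Pow(Add(-2817, Mul(3, 21)), Rational(1, 2)) = Pow(Add(-2817, 63), Rational(1, 2)) = Pow(-2754, Rational(1, 2)) = Mul(9, I, Pow(34, Rational(1, 2)))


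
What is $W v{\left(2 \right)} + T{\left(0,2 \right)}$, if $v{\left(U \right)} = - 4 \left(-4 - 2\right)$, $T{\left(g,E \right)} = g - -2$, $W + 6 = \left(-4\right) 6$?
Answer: $-718$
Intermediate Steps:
$W = -30$ ($W = -6 - 24 = -30$)
$T{\left(g,E \right)} = 2 + g$ ($T{\left(g,E \right)} = g + 2 = 2 + g$)
$v{\left(U \right)} = 24$ ($v{\left(U \right)} = \left(-4\right) \left(-6\right) = 24$)
$W v{\left(2 \right)} + T{\left(0,2 \right)} = \left(-30\right) 24 + \left(2 + 0\right) = -720 + 2 = -718$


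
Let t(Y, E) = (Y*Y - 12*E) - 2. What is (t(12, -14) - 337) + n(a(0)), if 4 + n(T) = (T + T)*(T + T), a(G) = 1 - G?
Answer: -27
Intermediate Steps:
t(Y, E) = -2 + Y**2 - 12*E (t(Y, E) = (Y**2 - 12*E) - 2 = -2 + Y**2 - 12*E)
n(T) = -4 + 4*T**2 (n(T) = -4 + (T + T)*(T + T) = -4 + (2*T)*(2*T) = -4 + 4*T**2)
(t(12, -14) - 337) + n(a(0)) = ((-2 + 12**2 - 12*(-14)) - 337) + (-4 + 4*(1 - 1*0)**2) = ((-2 + 144 + 168) - 337) + (-4 + 4*(1 + 0)**2) = (310 - 337) + (-4 + 4*1**2) = -27 + (-4 + 4*1) = -27 + (-4 + 4) = -27 + 0 = -27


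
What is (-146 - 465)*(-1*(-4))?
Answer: -2444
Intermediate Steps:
(-146 - 465)*(-1*(-4)) = -611*4 = -2444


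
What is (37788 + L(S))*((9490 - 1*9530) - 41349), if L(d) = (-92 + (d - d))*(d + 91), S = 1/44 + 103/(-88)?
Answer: -26881120775/22 ≈ -1.2219e+9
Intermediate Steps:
S = -101/88 (S = 1*(1/44) + 103*(-1/88) = 1/44 - 103/88 = -101/88 ≈ -1.1477)
L(d) = -8372 - 92*d (L(d) = (-92 + 0)*(91 + d) = -92*(91 + d) = -8372 - 92*d)
(37788 + L(S))*((9490 - 1*9530) - 41349) = (37788 + (-8372 - 92*(-101/88)))*((9490 - 1*9530) - 41349) = (37788 + (-8372 + 2323/22))*((9490 - 9530) - 41349) = (37788 - 181861/22)*(-40 - 41349) = (649475/22)*(-41389) = -26881120775/22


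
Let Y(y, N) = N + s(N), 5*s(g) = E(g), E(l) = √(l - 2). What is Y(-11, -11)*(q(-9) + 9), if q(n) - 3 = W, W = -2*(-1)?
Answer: -154 + 14*I*√13/5 ≈ -154.0 + 10.096*I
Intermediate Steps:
W = 2
q(n) = 5 (q(n) = 3 + 2 = 5)
E(l) = √(-2 + l)
s(g) = √(-2 + g)/5
Y(y, N) = N + √(-2 + N)/5
Y(-11, -11)*(q(-9) + 9) = (-11 + √(-2 - 11)/5)*(5 + 9) = (-11 + √(-13)/5)*14 = (-11 + (I*√13)/5)*14 = (-11 + I*√13/5)*14 = -154 + 14*I*√13/5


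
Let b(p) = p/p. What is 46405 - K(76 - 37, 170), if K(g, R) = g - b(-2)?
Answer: 46367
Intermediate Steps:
b(p) = 1
K(g, R) = -1 + g (K(g, R) = g - 1*1 = g - 1 = -1 + g)
46405 - K(76 - 37, 170) = 46405 - (-1 + (76 - 37)) = 46405 - (-1 + 39) = 46405 - 1*38 = 46405 - 38 = 46367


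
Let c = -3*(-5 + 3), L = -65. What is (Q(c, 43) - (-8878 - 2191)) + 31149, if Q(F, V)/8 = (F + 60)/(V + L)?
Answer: 42194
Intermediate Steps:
c = 6 (c = -3*(-2) = 6)
Q(F, V) = 8*(60 + F)/(-65 + V) (Q(F, V) = 8*((F + 60)/(V - 65)) = 8*((60 + F)/(-65 + V)) = 8*(60 + F)/(-65 + V))
(Q(c, 43) - (-8878 - 2191)) + 31149 = (8*(60 + 6)/(-65 + 43) - (-8878 - 2191)) + 31149 = (8*66/(-22) - 1*(-11069)) + 31149 = (8*(-1/22)*66 + 11069) + 31149 = (-24 + 11069) + 31149 = 11045 + 31149 = 42194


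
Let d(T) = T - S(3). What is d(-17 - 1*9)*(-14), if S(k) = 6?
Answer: 448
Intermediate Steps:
d(T) = -6 + T (d(T) = T - 1*6 = T - 6 = -6 + T)
d(-17 - 1*9)*(-14) = (-6 + (-17 - 1*9))*(-14) = (-6 + (-17 - 9))*(-14) = (-6 - 26)*(-14) = -32*(-14) = 448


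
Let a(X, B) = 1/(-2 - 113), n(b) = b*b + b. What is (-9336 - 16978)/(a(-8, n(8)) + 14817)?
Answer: -1513055/851977 ≈ -1.7759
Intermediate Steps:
n(b) = b + b² (n(b) = b² + b = b + b²)
a(X, B) = -1/115 (a(X, B) = 1/(-115) = -1/115)
(-9336 - 16978)/(a(-8, n(8)) + 14817) = (-9336 - 16978)/(-1/115 + 14817) = -26314/1703954/115 = -26314*115/1703954 = -1513055/851977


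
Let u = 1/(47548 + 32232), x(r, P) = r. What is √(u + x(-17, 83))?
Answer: I*√27050585755/39890 ≈ 4.1231*I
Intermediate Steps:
u = 1/79780 ≈ 1.2534e-5
√(u + x(-17, 83)) = √(1/79780 - 17) = √(-1356259/79780) = I*√27050585755/39890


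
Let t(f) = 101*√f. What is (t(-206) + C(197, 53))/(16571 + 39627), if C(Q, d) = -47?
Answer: -47/56198 + 101*I*√206/56198 ≈ -0.00083633 + 0.025795*I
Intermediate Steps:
(t(-206) + C(197, 53))/(16571 + 39627) = (101*√(-206) - 47)/(16571 + 39627) = (101*(I*√206) - 47)/56198 = (101*I*√206 - 47)*(1/56198) = (-47 + 101*I*√206)*(1/56198) = -47/56198 + 101*I*√206/56198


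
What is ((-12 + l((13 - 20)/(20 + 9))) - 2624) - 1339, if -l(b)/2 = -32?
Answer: -3911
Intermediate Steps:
l(b) = 64 (l(b) = -2*(-32) = 64)
((-12 + l((13 - 20)/(20 + 9))) - 2624) - 1339 = ((-12 + 64) - 2624) - 1339 = (52 - 2624) - 1339 = -2572 - 1339 = -3911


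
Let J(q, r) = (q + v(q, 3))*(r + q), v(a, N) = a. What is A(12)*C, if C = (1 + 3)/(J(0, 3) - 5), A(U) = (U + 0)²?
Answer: -576/5 ≈ -115.20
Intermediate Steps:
A(U) = U²
J(q, r) = 2*q*(q + r) (J(q, r) = (q + q)*(r + q) = (2*q)*(q + r) = 2*q*(q + r))
C = -⅘ (C = (1 + 3)/(2*0*(0 + 3) - 5) = 4/(2*0*3 - 5) = 4/(0 - 5) = 4/(-5) = 4*(-⅕) = -⅘ ≈ -0.80000)
A(12)*C = 12²*(-⅘) = 144*(-⅘) = -576/5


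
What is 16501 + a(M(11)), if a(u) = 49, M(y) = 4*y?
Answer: 16550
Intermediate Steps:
16501 + a(M(11)) = 16501 + 49 = 16550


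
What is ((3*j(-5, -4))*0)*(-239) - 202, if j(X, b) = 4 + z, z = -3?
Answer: -202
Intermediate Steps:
j(X, b) = 1 (j(X, b) = 4 - 3 = 1)
((3*j(-5, -4))*0)*(-239) - 202 = ((3*1)*0)*(-239) - 202 = (3*0)*(-239) - 202 = 0*(-239) - 202 = 0 - 202 = -202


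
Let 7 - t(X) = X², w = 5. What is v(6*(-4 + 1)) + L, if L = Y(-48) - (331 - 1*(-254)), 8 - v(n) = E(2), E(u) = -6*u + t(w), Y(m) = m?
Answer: -595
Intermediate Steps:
t(X) = 7 - X²
E(u) = -18 - 6*u (E(u) = -6*u + (7 - 1*5²) = -6*u + (7 - 1*25) = -6*u + (7 - 25) = -6*u - 18 = -18 - 6*u)
v(n) = 38 (v(n) = 8 - (-18 - 6*2) = 8 - (-18 - 12) = 8 - 1*(-30) = 8 + 30 = 38)
L = -633 (L = -48 - (331 - 1*(-254)) = -48 - (331 + 254) = -48 - 1*585 = -48 - 585 = -633)
v(6*(-4 + 1)) + L = 38 - 633 = -595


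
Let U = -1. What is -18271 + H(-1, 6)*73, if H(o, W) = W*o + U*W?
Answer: -19147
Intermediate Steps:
H(o, W) = -W + W*o (H(o, W) = W*o - W = -W + W*o)
-18271 + H(-1, 6)*73 = -18271 + (6*(-1 - 1))*73 = -18271 + (6*(-2))*73 = -18271 - 12*73 = -18271 - 876 = -19147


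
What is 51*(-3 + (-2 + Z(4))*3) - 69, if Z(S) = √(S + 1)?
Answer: -528 + 153*√5 ≈ -185.88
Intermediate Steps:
Z(S) = √(1 + S)
51*(-3 + (-2 + Z(4))*3) - 69 = 51*(-3 + (-2 + √(1 + 4))*3) - 69 = 51*(-3 + (-2 + √5)*3) - 69 = 51*(-3 + (-6 + 3*√5)) - 69 = 51*(-9 + 3*√5) - 69 = (-459 + 153*√5) - 69 = -528 + 153*√5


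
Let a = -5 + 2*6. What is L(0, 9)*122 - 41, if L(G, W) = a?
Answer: 813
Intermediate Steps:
a = 7 (a = -5 + 12 = 7)
L(G, W) = 7
L(0, 9)*122 - 41 = 7*122 - 41 = 854 - 41 = 813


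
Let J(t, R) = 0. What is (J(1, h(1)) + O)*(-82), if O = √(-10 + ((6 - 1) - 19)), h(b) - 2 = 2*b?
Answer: -164*I*√6 ≈ -401.72*I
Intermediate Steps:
h(b) = 2 + 2*b
O = 2*I*√6 (O = √(-10 + (5 - 19)) = √(-10 - 14) = √(-24) = 2*I*√6 ≈ 4.899*I)
(J(1, h(1)) + O)*(-82) = (0 + 2*I*√6)*(-82) = (2*I*√6)*(-82) = -164*I*√6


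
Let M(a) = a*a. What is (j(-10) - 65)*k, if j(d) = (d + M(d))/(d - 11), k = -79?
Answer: 38315/7 ≈ 5473.6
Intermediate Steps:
M(a) = a**2
j(d) = (d + d**2)/(-11 + d) (j(d) = (d + d**2)/(d - 11) = (d + d**2)/(-11 + d))
(j(-10) - 65)*k = (-10*(1 - 10)/(-11 - 10) - 65)*(-79) = (-10*(-9)/(-21) - 65)*(-79) = (-10*(-1/21)*(-9) - 65)*(-79) = (-30/7 - 65)*(-79) = -485/7*(-79) = 38315/7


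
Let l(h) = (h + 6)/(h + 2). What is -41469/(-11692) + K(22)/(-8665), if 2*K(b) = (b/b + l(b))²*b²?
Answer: 3114415111/911800620 ≈ 3.4157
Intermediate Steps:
l(h) = (6 + h)/(2 + h)
K(b) = b²*(1 + (6 + b)/(2 + b))²/2 (K(b) = ((b/b + (6 + b)/(2 + b))²*b²)/2 = ((1 + (6 + b)/(2 + b))²*b²)/2 = (b²*(1 + (6 + b)/(2 + b))²)/2 = b²*(1 + (6 + b)/(2 + b))²/2)
-41469/(-11692) + K(22)/(-8665) = -41469/(-11692) + (2*22²*(4 + 22)²/(2 + 22)²)/(-8665) = -41469*(-1/11692) + (2*484*26²/24²)*(-1/8665) = 41469/11692 + (2*484*(1/576)*676)*(-1/8665) = 41469/11692 + (20449/18)*(-1/8665) = 41469/11692 - 20449/155970 = 3114415111/911800620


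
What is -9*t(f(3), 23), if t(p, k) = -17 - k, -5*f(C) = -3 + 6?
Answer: 360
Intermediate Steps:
f(C) = -3/5 (f(C) = -(-3 + 6)/5 = -1/5*3 = -3/5)
-9*t(f(3), 23) = -9*(-17 - 1*23) = -9*(-17 - 23) = -9*(-40) = 360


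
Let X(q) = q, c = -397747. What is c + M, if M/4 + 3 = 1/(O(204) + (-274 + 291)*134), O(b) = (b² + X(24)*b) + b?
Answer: -9743902221/24497 ≈ -3.9776e+5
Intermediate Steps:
O(b) = b² + 25*b (O(b) = (b² + 24*b) + b = b² + 25*b)
M = -293962/24497 (M = -12 + 4/(204*(25 + 204) + (-274 + 291)*134) = -12 + 4/(204*229 + 17*134) = -12 + 4/(46716 + 2278) = -12 + 4/48994 = -12 + 4*(1/48994) = -12 + 2/24497 = -293962/24497 ≈ -12.000)
c + M = -397747 - 293962/24497 = -9743902221/24497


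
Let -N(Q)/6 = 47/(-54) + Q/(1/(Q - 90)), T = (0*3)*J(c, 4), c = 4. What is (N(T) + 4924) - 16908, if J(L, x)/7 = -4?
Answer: -107809/9 ≈ -11979.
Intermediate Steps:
J(L, x) = -28 (J(L, x) = 7*(-4) = -28)
T = 0 (T = (0*3)*(-28) = 0*(-28) = 0)
N(Q) = 47/9 - 6*Q*(-90 + Q) (N(Q) = -6*(47/(-54) + Q/(1/(Q - 90))) = -6*(47*(-1/54) + Q/(1/(-90 + Q))) = -6*(-47/54 + Q*(-90 + Q)) = 47/9 - 6*Q*(-90 + Q))
(N(T) + 4924) - 16908 = ((47/9 - 6*0² + 540*0) + 4924) - 16908 = ((47/9 - 6*0 + 0) + 4924) - 16908 = ((47/9 + 0 + 0) + 4924) - 16908 = (47/9 + 4924) - 16908 = 44363/9 - 16908 = -107809/9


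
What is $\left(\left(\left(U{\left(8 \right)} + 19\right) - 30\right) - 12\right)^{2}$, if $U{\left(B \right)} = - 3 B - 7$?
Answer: $2916$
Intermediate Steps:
$U{\left(B \right)} = -7 - 3 B$
$\left(\left(\left(U{\left(8 \right)} + 19\right) - 30\right) - 12\right)^{2} = \left(\left(\left(\left(-7 - 24\right) + 19\right) - 30\right) - 12\right)^{2} = \left(\left(\left(-31 + 19\right) - 30\right) - 12\right)^{2} = \left(\left(-12 - 30\right) - 12\right)^{2} = \left(-42 - 12\right)^{2} = \left(-54\right)^{2} = 2916$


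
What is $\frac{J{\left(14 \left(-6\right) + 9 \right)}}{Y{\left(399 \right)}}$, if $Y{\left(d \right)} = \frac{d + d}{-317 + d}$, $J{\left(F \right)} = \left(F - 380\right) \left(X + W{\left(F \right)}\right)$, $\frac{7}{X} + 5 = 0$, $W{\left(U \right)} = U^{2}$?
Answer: $- \frac{14986894}{57} \approx -2.6293 \cdot 10^{5}$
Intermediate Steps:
$X = - \frac{7}{5}$ ($X = \frac{7}{-5 + 0} = \frac{7}{-5} = 7 \left(- \frac{1}{5}\right) = - \frac{7}{5} \approx -1.4$)
$J{\left(F \right)} = \left(-380 + F\right) \left(- \frac{7}{5} + F^{2}\right)$ ($J{\left(F \right)} = \left(F - 380\right) \left(- \frac{7}{5} + F^{2}\right) = \left(-380 + F\right) \left(- \frac{7}{5} + F^{2}\right)$)
$Y{\left(d \right)} = \frac{2 d}{-317 + d}$
$\frac{J{\left(14 \left(-6\right) + 9 \right)}}{Y{\left(399 \right)}} = \frac{532 + \left(14 \left(-6\right) + 9\right)^{3} - 380 \left(14 \left(-6\right) + 9\right)^{2} - \frac{7 \left(14 \left(-6\right) + 9\right)}{5}}{2 \cdot 399 \frac{1}{-317 + 399}} = \frac{532 + \left(-84 + 9\right)^{3} - 380 \left(-84 + 9\right)^{2} - \frac{7 \left(-84 + 9\right)}{5}}{2 \cdot 399 \cdot \frac{1}{82}} = \frac{532 + \left(-75\right)^{3} - 380 \left(-75\right)^{2} - -105}{2 \cdot 399 \cdot \frac{1}{82}} = \frac{532 - 421875 - 2137500 + 105}{\frac{399}{41}} = \left(532 - 421875 - 2137500 + 105\right) \frac{41}{399} = \left(-2558738\right) \frac{41}{399} = - \frac{14986894}{57}$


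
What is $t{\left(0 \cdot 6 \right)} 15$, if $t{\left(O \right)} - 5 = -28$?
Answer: $-345$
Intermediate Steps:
$t{\left(O \right)} = -23$ ($t{\left(O \right)} = 5 - 28 = -23$)
$t{\left(0 \cdot 6 \right)} 15 = \left(-23\right) 15 = -345$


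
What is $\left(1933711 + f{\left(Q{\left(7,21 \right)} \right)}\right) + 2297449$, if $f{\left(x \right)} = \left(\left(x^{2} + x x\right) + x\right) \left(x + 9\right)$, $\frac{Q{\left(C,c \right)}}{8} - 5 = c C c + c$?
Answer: $30903169060928$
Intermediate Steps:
$Q{\left(C,c \right)} = 40 + 8 c + 8 C c^{2}$ ($Q{\left(C,c \right)} = 40 + 8 \left(c C c + c\right) = 40 + 8 \left(C c c + c\right) = 40 + 8 \left(C c^{2} + c\right) = 40 + 8 \left(c + C c^{2}\right) = 40 + \left(8 c + 8 C c^{2}\right) = 40 + 8 c + 8 C c^{2}$)
$f{\left(x \right)} = \left(9 + x\right) \left(x + 2 x^{2}\right)$ ($f{\left(x \right)} = \left(\left(x^{2} + x^{2}\right) + x\right) \left(9 + x\right) = \left(2 x^{2} + x\right) \left(9 + x\right) = \left(x + 2 x^{2}\right) \left(9 + x\right) = \left(9 + x\right) \left(x + 2 x^{2}\right)$)
$\left(1933711 + f{\left(Q{\left(7,21 \right)} \right)}\right) + 2297449 = \left(1933711 + \left(40 + 8 \cdot 21 + 8 \cdot 7 \cdot 21^{2}\right) \left(9 + 2 \left(40 + 8 \cdot 21 + 8 \cdot 7 \cdot 21^{2}\right)^{2} + 19 \left(40 + 8 \cdot 21 + 8 \cdot 7 \cdot 21^{2}\right)\right)\right) + 2297449 = \left(1933711 + \left(40 + 168 + 8 \cdot 7 \cdot 441\right) \left(9 + 2 \left(40 + 168 + 8 \cdot 7 \cdot 441\right)^{2} + 19 \left(40 + 168 + 8 \cdot 7 \cdot 441\right)\right)\right) + 2297449 = \left(1933711 + \left(40 + 168 + 24696\right) \left(9 + 2 \left(40 + 168 + 24696\right)^{2} + 19 \left(40 + 168 + 24696\right)\right)\right) + 2297449 = \left(1933711 + 24904 \left(9 + 2 \cdot 24904^{2} + 19 \cdot 24904\right)\right) + 2297449 = \left(1933711 + 24904 \left(9 + 2 \cdot 620209216 + 473176\right)\right) + 2297449 = \left(1933711 + 24904 \left(9 + 1240418432 + 473176\right)\right) + 2297449 = \left(1933711 + 24904 \cdot 1240891617\right) + 2297449 = \left(1933711 + 30903164829768\right) + 2297449 = 30903166763479 + 2297449 = 30903169060928$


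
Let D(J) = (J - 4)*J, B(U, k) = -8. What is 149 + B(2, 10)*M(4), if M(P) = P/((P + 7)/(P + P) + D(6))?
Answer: 15687/107 ≈ 146.61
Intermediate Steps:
D(J) = J*(-4 + J) (D(J) = (-4 + J)*J = J*(-4 + J))
M(P) = P/(12 + (7 + P)/(2*P)) (M(P) = P/((P + 7)/(P + P) + 6*(-4 + 6)) = P/((7 + P)/((2*P)) + 6*2) = P/((7 + P)*(1/(2*P)) + 12) = P/((7 + P)/(2*P) + 12) = P/(12 + (7 + P)/(2*P)))
149 + B(2, 10)*M(4) = 149 - 16*4²/(7 + 25*4) = 149 - 16*16/(7 + 100) = 149 - 16*16/107 = 149 - 8*32/107 = 149 - 256/107 = 15687/107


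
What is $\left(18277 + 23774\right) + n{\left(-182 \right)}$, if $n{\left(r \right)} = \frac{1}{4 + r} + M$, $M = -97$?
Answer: $\frac{7467811}{178} \approx 41954.0$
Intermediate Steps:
$n{\left(r \right)} = -97 + \frac{1}{4 + r}$ ($n{\left(r \right)} = \frac{1}{4 + r} - 97 = -97 + \frac{1}{4 + r}$)
$\left(18277 + 23774\right) + n{\left(-182 \right)} = \left(18277 + 23774\right) + \frac{-387 - -17654}{4 - 182} = 42051 + \frac{-387 + 17654}{-178} = 42051 - \frac{17267}{178} = \frac{7467811}{178}$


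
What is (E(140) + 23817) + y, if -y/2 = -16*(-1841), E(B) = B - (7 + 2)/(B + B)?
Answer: -9787409/280 ≈ -34955.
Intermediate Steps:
E(B) = B - 9/(2*B)
y = -58912 (y = -(-32)*(-1841) = -2*29456 = -58912)
(E(140) + 23817) + y = ((140 - 9/2/140) + 23817) - 58912 = ((140 - 9/2*1/140) + 23817) - 58912 = ((140 - 9/280) + 23817) - 58912 = (39191/280 + 23817) - 58912 = 6707951/280 - 58912 = -9787409/280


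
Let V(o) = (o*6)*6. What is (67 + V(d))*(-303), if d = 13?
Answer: -162105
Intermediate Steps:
V(o) = 36*o (V(o) = (6*o)*6 = 36*o)
(67 + V(d))*(-303) = (67 + 36*13)*(-303) = (67 + 468)*(-303) = 535*(-303) = -162105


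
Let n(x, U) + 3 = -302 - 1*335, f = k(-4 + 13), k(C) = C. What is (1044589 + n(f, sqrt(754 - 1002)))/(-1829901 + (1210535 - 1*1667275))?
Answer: -1043949/2286641 ≈ -0.45654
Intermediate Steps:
f = 9 (f = -4 + 13 = 9)
n(x, U) = -640 (n(x, U) = -3 + (-302 - 1*335) = -3 + (-302 - 335) = -3 - 637 = -640)
(1044589 + n(f, sqrt(754 - 1002)))/(-1829901 + (1210535 - 1*1667275)) = (1044589 - 640)/(-1829901 + (1210535 - 1*1667275)) = 1043949/(-1829901 + (1210535 - 1667275)) = 1043949/(-1829901 - 456740) = 1043949/(-2286641) = 1043949*(-1/2286641) = -1043949/2286641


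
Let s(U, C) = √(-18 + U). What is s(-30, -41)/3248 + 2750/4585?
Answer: 550/917 + I*√3/812 ≈ 0.59978 + 0.0021331*I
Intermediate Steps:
s(-30, -41)/3248 + 2750/4585 = √(-18 - 30)/3248 + 2750/4585 = √(-48)*(1/3248) + 2750*(1/4585) = (4*I*√3)*(1/3248) + 550/917 = I*√3/812 + 550/917 = 550/917 + I*√3/812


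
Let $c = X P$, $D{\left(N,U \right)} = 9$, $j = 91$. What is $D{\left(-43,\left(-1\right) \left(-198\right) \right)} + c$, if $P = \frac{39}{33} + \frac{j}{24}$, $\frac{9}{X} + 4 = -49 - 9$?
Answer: $\frac{45165}{5456} \approx 8.278$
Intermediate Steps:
$X = - \frac{9}{62}$ ($X = \frac{9}{-4 - 58} = \frac{9}{-62} = 9 \left(- \frac{1}{62}\right) = - \frac{9}{62} \approx -0.14516$)
$P = \frac{1313}{264}$ ($P = \frac{39}{33} + \frac{91}{24} = 39 \cdot \frac{1}{33} + 91 \cdot \frac{1}{24} = \frac{13}{11} + \frac{91}{24} = \frac{1313}{264} \approx 4.9735$)
$c = - \frac{3939}{5456}$ ($c = \left(- \frac{9}{62}\right) \frac{1313}{264} = - \frac{3939}{5456} \approx -0.72196$)
$D{\left(-43,\left(-1\right) \left(-198\right) \right)} + c = 9 - \frac{3939}{5456} = \frac{45165}{5456}$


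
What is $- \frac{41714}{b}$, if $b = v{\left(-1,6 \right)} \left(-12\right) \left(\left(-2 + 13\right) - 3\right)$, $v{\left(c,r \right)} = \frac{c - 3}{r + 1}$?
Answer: $- \frac{145999}{192} \approx -760.41$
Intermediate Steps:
$v{\left(c,r \right)} = \frac{-3 + c}{1 + r}$
$b = \frac{384}{7}$ ($b = \frac{-3 - 1}{1 + 6} \left(-12\right) \left(\left(-2 + 13\right) - 3\right) = \frac{1}{7} \left(-4\right) \left(-12\right) \left(11 - 3\right) = \frac{1}{7} \left(-4\right) \left(-12\right) 8 = \left(- \frac{4}{7}\right) \left(-12\right) 8 = \frac{48}{7} \cdot 8 = \frac{384}{7} \approx 54.857$)
$- \frac{41714}{b} = - \frac{41714}{\frac{384}{7}} = \left(-41714\right) \frac{7}{384} = - \frac{145999}{192}$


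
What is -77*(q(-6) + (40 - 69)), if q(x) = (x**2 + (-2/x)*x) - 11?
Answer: 462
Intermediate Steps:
q(x) = -13 + x**2 (q(x) = (x**2 - 2) - 11 = (-2 + x**2) - 11 = -13 + x**2)
-77*(q(-6) + (40 - 69)) = -77*((-13 + (-6)**2) + (40 - 69)) = -77*((-13 + 36) - 29) = -77*(23 - 29) = -77*(-6) = 462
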